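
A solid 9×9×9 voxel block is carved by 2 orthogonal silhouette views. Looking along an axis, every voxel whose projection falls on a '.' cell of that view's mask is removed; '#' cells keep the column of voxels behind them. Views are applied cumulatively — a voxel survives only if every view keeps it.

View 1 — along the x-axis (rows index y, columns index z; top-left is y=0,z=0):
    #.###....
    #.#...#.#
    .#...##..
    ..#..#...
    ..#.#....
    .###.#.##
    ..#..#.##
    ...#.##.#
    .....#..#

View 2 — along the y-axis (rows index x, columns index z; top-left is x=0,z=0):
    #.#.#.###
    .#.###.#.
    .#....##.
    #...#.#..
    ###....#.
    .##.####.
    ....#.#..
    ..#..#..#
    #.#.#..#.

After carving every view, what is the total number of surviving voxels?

remaining voxels: 116

start: 9×9×9 = 729 voxels
  1. axis=0 (YZ plane), |mask|=31  ⇒  voxels=279
  2. axis=1 (XZ plane), |mask|=36  ⇒  voxels=116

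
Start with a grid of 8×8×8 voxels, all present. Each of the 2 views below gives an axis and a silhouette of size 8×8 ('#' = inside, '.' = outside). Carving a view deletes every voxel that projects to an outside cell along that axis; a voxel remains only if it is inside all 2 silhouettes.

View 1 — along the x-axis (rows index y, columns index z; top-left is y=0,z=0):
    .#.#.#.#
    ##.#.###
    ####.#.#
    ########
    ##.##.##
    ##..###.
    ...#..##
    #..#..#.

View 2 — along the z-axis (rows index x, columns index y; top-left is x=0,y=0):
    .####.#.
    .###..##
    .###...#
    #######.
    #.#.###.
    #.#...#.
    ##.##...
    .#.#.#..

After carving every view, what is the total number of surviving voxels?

196 voxels

full grid |V| = 512
carve view 1 (along x, YZ-mask fill 41/64): 328 voxels remain
carve view 2 (along z, XY-mask fill 36/64): 196 voxels remain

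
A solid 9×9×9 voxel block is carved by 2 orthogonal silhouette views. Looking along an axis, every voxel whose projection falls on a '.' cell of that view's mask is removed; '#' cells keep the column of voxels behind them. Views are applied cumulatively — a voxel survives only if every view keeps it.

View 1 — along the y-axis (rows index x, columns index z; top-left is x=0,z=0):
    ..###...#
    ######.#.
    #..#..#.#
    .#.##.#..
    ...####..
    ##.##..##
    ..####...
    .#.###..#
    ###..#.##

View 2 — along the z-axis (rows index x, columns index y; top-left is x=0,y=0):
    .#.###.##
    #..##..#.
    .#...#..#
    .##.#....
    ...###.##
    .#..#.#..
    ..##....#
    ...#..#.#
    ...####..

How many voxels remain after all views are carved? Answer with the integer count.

|visual hull| = 165

start: 9×9×9 = 729 voxels
V1 y: intersect with XZ mask (44 set) -- 396 left
V2 z: intersect with XY mask (34 set) -- 165 left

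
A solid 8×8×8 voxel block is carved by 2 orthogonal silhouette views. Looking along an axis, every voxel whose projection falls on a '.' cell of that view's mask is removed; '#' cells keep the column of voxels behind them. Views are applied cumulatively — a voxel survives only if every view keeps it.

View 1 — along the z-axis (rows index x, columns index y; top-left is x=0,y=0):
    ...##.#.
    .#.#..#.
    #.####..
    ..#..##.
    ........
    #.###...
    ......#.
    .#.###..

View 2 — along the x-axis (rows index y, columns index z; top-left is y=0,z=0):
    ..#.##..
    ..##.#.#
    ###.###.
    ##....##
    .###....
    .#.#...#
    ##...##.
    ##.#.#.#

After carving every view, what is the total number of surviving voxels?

|visual hull| = 89

full grid |V| = 512
V1 z: intersect with XY mask (23 set) -- 184 left
V2 x: intersect with YZ mask (32 set) -- 89 left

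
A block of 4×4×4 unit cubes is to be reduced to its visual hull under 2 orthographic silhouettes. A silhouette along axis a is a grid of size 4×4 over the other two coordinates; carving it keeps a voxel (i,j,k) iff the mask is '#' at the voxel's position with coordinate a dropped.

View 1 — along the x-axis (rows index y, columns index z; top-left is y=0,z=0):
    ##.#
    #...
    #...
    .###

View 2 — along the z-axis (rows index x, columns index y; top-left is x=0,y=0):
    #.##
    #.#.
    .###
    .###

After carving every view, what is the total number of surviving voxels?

before carving: 64 voxels (4×4×4)
after view 1 [x-axis, 8 of 16 cells solid] → remaining = 32
after view 2 [z-axis, 11 of 16 cells solid] → remaining = 21

remaining voxels: 21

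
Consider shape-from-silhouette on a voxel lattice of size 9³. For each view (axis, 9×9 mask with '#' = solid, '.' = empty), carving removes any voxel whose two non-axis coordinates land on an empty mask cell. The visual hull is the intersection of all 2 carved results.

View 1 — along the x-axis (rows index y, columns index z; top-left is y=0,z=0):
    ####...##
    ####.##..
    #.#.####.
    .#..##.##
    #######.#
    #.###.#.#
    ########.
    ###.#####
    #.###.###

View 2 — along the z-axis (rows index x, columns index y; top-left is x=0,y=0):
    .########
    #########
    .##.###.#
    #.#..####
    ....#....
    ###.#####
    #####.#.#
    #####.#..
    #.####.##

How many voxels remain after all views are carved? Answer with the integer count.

full grid |V| = 729
[1] x-view keeps 60 columns → grid now 540
[2] z-view keeps 58 columns → grid now 390

390 voxels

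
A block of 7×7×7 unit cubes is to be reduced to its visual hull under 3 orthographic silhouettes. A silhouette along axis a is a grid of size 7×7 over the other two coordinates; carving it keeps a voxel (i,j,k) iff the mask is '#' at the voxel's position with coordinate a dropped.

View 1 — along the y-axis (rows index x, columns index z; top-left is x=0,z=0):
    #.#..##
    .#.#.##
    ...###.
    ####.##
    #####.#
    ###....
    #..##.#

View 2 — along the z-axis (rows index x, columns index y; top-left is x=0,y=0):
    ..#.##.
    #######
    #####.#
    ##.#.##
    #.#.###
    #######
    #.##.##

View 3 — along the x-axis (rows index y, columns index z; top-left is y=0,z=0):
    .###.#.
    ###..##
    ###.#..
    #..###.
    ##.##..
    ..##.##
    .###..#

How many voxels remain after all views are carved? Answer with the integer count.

remaining voxels: 95

initial block: 7^3 = 343
step 1: project along y, AND mask (30/49) → |grid| = 210
step 2: project along z, AND mask (38/49) → |grid| = 159
step 3: project along x, AND mask (29/49) → |grid| = 95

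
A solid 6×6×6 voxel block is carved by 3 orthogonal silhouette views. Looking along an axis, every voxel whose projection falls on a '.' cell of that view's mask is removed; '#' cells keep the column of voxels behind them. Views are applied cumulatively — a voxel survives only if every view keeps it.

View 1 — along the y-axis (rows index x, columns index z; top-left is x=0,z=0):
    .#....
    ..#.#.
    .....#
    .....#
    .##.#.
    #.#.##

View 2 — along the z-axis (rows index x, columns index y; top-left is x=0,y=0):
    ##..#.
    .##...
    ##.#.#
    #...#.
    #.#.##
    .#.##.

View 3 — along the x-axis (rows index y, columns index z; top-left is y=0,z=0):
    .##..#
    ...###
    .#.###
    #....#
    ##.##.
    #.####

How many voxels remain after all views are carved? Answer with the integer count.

voxel count = 23

full grid |V| = 216
carve view 1 (along y, XZ-mask fill 12/36): 72 voxels remain
carve view 2 (along z, XY-mask fill 18/36): 37 voxels remain
carve view 3 (along x, YZ-mask fill 21/36): 23 voxels remain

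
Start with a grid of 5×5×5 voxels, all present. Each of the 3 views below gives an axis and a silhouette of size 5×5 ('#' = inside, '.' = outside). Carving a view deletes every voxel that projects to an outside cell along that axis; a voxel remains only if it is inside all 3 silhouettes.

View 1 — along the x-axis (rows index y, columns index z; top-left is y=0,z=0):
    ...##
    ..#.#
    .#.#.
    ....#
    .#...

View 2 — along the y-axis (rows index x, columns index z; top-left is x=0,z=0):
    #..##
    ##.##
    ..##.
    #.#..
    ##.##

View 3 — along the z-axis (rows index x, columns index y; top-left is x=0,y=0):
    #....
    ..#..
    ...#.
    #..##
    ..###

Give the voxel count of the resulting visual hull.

start: 5×5×5 = 125 voxels
after view 1 [x-axis, 8 of 25 cells solid] → remaining = 40
after view 2 [y-axis, 15 of 25 cells solid] → remaining = 23
after view 3 [z-axis, 9 of 25 cells solid] → remaining = 8

voxel count = 8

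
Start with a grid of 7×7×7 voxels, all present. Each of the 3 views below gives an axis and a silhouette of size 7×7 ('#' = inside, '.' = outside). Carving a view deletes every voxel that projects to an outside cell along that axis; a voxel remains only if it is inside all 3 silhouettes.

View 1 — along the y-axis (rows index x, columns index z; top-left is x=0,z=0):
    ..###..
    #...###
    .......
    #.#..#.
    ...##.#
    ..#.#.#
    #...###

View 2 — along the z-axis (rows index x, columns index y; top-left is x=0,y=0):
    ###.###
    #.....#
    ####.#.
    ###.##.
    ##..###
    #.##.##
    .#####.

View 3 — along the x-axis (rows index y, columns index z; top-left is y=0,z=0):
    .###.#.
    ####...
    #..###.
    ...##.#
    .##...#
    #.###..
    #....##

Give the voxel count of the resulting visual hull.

start: 7×7×7 = 343 voxels
V1 y: intersect with XZ mask (20 set) -- 140 left
V2 z: intersect with XY mask (33 set) -- 91 left
V3 x: intersect with YZ mask (25 set) -- 45 left

45 voxels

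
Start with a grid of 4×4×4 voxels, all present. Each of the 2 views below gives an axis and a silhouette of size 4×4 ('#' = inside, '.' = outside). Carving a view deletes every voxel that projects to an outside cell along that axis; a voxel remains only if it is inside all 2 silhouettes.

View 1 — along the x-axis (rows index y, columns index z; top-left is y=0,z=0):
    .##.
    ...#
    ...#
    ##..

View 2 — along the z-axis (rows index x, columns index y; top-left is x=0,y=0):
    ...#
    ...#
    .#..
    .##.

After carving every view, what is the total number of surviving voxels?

voxel count = 7

before carving: 64 voxels (4×4×4)
step 1: project along x, AND mask (6/16) → |grid| = 24
step 2: project along z, AND mask (5/16) → |grid| = 7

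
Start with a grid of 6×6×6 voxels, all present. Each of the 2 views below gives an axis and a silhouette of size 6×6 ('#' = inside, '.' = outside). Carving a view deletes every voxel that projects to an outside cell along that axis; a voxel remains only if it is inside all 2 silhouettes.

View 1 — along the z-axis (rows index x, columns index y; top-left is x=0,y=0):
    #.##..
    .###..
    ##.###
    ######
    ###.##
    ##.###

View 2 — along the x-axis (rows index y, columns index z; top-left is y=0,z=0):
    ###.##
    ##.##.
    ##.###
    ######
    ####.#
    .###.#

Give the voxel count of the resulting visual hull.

full grid |V| = 216
  1. axis=2 (XY plane), |mask|=27  ⇒  voxels=162
  2. axis=0 (YZ plane), |mask|=29  ⇒  voxels=131

remaining voxels: 131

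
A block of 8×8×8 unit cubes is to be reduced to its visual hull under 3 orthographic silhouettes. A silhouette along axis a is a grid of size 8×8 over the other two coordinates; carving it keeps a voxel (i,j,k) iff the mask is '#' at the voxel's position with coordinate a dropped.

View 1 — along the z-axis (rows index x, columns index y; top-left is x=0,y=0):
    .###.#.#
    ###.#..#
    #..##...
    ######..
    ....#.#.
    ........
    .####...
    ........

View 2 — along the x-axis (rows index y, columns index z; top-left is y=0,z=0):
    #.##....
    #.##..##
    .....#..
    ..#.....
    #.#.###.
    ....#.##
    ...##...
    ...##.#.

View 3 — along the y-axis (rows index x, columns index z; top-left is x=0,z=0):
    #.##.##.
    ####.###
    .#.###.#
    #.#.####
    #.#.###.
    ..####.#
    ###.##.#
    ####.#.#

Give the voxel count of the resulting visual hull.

initial block: 8^3 = 512
step 1: project along z, AND mask (25/64) → |grid| = 200
step 2: project along x, AND mask (23/64) → |grid| = 76
step 3: project along y, AND mask (45/64) → |grid| = 58

58 voxels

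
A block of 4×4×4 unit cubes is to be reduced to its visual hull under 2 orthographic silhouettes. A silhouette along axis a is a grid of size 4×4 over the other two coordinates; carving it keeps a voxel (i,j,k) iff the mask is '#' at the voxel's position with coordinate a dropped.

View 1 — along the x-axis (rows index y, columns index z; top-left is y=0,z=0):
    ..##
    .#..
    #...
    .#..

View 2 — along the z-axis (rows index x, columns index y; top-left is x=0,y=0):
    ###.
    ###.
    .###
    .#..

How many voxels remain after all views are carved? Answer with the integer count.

start: 4×4×4 = 64 voxels
after view 1 [x-axis, 5 of 16 cells solid] → remaining = 20
after view 2 [z-axis, 10 of 16 cells solid] → remaining = 12

voxel count = 12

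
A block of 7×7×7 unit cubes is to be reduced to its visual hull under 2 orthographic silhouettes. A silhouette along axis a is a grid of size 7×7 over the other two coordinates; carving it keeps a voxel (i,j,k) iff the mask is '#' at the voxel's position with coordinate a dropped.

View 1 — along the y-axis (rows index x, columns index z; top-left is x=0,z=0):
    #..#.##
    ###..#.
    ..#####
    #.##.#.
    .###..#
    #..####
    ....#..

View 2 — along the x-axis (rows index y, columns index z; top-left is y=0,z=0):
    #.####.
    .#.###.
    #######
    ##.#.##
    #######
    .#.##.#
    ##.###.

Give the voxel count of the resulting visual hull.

143 voxels

initial block: 7^3 = 343
V1 y: intersect with XZ mask (27 set) -- 189 left
V2 x: intersect with YZ mask (37 set) -- 143 left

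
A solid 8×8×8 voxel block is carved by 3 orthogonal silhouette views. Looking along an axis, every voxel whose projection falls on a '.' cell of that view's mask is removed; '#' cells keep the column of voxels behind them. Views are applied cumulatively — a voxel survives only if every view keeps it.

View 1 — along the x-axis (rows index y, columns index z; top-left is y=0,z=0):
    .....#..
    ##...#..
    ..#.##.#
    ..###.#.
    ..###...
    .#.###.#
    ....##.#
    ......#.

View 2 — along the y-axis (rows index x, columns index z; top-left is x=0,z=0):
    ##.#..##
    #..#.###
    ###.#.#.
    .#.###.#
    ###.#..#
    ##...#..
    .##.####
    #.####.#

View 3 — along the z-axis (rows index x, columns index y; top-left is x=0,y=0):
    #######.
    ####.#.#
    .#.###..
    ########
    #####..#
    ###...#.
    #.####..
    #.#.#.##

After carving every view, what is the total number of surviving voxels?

before carving: 512 voxels (8×8×8)
after view 1 [x-axis, 24 of 64 cells solid] → remaining = 192
after view 2 [y-axis, 40 of 64 cells solid] → remaining = 118
after view 3 [z-axis, 45 of 64 cells solid] → remaining = 88

voxel count = 88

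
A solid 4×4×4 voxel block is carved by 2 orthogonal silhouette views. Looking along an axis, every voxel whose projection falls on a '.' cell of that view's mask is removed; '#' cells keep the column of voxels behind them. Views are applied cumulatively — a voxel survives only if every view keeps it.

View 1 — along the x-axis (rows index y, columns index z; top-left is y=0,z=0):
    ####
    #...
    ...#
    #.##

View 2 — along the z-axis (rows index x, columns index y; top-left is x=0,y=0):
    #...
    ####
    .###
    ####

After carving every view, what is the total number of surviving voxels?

|visual hull| = 27

initial block: 4^3 = 64
[1] x-view keeps 9 columns → grid now 36
[2] z-view keeps 12 columns → grid now 27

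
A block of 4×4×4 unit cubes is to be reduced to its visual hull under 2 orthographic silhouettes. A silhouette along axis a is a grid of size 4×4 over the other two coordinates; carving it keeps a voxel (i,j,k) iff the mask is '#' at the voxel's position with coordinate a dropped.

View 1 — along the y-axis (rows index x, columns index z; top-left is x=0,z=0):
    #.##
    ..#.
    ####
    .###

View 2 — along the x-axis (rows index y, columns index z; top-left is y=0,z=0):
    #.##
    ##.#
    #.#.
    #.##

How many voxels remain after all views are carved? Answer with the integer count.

before carving: 64 voxels (4×4×4)
after view 1 [y-axis, 11 of 16 cells solid] → remaining = 44
after view 2 [x-axis, 11 of 16 cells solid] → remaining = 31

voxel count = 31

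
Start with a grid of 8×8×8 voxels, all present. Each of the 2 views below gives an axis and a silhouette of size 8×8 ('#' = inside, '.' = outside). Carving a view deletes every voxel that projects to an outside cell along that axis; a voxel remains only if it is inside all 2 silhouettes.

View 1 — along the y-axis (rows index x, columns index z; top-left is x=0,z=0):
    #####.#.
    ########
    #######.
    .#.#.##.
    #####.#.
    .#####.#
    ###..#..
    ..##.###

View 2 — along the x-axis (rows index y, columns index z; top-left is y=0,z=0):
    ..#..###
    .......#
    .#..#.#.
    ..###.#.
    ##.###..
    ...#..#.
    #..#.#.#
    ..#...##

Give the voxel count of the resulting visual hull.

148 voxels

before carving: 512 voxels (8×8×8)
V1 y: intersect with XZ mask (46 set) -- 368 left
V2 x: intersect with YZ mask (26 set) -- 148 left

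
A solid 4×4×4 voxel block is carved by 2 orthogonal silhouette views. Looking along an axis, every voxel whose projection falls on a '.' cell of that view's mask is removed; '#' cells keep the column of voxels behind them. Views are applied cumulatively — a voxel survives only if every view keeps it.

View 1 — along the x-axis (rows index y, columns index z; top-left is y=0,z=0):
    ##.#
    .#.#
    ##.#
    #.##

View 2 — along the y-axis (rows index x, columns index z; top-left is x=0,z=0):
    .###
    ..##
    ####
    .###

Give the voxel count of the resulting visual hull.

|visual hull| = 32

before carving: 64 voxels (4×4×4)
  1. axis=0 (YZ plane), |mask|=11  ⇒  voxels=44
  2. axis=1 (XZ plane), |mask|=12  ⇒  voxels=32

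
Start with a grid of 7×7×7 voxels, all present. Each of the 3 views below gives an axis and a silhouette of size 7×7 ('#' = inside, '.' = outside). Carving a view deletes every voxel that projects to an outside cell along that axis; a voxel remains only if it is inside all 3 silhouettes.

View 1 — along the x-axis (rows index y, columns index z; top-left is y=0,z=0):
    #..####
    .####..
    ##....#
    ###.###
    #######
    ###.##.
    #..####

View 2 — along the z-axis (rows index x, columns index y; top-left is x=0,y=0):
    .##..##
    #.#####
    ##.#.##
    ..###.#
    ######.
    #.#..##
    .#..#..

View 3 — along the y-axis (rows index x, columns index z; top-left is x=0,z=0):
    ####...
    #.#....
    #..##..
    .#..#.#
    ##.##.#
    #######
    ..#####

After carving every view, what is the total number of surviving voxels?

89 voxels

before carving: 343 voxels (7×7×7)
[1] x-view keeps 35 columns → grid now 245
[2] z-view keeps 31 columns → grid now 153
[3] y-view keeps 29 columns → grid now 89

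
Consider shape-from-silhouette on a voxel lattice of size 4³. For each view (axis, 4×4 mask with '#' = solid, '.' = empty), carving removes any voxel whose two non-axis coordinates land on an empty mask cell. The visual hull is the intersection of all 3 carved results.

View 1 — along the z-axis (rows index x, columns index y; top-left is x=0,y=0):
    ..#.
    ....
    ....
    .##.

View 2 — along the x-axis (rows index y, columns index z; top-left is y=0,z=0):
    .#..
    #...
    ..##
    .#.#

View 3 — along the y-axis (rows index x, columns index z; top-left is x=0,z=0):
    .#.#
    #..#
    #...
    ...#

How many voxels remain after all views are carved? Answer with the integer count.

voxel count = 2

before carving: 64 voxels (4×4×4)
[1] z-view keeps 3 columns → grid now 12
[2] x-view keeps 6 columns → grid now 5
[3] y-view keeps 6 columns → grid now 2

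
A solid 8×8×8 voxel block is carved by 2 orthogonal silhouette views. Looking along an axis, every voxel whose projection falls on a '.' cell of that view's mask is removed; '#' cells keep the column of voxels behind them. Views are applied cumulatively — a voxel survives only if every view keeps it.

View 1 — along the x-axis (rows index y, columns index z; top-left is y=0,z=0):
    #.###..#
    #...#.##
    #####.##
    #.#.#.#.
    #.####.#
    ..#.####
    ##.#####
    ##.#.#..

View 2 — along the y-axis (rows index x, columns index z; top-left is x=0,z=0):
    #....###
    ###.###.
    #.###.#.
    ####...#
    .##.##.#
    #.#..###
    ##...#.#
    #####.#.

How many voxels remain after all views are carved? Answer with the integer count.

initial block: 8^3 = 512
[1] x-view keeps 42 columns → grid now 336
[2] y-view keeps 40 columns → grid now 212

voxel count = 212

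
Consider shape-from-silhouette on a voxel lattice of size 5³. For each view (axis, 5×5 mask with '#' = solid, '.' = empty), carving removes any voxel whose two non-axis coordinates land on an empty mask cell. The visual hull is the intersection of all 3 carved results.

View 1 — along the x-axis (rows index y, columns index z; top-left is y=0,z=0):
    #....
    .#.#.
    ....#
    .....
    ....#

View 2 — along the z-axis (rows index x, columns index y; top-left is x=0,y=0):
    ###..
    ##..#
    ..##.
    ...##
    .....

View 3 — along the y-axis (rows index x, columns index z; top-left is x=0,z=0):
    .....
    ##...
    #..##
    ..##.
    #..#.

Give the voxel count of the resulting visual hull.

full grid |V| = 125
V1 x: intersect with YZ mask (5 set) -- 25 left
V2 z: intersect with XY mask (10 set) -- 10 left
V3 y: intersect with XZ mask (9 set) -- 3 left

|visual hull| = 3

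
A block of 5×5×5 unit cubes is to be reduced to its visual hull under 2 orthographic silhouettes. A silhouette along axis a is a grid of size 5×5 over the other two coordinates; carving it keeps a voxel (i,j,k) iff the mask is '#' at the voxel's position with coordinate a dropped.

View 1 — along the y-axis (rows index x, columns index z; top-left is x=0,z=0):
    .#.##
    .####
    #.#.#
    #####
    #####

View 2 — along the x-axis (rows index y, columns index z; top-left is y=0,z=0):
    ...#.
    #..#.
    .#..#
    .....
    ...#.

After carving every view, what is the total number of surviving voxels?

|visual hull| = 24

before carving: 125 voxels (5×5×5)
  1. axis=1 (XZ plane), |mask|=20  ⇒  voxels=100
  2. axis=0 (YZ plane), |mask|=6  ⇒  voxels=24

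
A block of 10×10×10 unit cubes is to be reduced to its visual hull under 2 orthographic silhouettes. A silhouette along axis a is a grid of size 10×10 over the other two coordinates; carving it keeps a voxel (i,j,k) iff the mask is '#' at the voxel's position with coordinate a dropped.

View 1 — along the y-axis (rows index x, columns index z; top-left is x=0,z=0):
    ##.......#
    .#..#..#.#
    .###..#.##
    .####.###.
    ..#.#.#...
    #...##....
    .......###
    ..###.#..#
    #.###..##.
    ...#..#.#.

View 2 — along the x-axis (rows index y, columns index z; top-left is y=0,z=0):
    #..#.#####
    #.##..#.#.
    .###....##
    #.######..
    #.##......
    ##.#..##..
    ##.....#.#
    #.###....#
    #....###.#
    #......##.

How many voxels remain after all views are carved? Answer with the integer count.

initial block: 10^3 = 1000
carve view 1 (along y, XZ-mask fill 43/100): 430 voxels remain
carve view 2 (along x, YZ-mask fill 49/100): 208 voxels remain

|visual hull| = 208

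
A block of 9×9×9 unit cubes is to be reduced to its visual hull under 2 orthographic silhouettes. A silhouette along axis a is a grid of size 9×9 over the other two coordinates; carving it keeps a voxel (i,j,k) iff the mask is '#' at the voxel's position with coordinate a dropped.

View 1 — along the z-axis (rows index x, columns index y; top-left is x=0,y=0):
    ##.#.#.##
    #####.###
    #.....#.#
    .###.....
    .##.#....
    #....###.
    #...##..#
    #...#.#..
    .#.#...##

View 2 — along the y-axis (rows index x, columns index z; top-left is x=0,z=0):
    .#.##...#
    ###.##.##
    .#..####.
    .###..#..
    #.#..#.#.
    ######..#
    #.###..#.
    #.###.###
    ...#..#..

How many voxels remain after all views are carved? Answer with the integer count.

|visual hull| = 196

initial block: 9^3 = 729
after view 1 [z-axis, 38 of 81 cells solid] → remaining = 342
after view 2 [y-axis, 45 of 81 cells solid] → remaining = 196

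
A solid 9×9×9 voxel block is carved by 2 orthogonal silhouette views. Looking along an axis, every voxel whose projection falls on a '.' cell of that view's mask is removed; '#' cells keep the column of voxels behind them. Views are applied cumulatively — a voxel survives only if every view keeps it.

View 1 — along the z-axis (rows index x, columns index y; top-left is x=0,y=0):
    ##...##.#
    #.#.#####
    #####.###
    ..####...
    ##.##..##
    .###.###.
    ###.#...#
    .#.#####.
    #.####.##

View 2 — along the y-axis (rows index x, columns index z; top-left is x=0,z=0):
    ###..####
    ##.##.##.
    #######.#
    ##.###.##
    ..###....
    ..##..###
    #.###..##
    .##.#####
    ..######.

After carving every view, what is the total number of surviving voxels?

initial block: 9^3 = 729
step 1: project along z, AND mask (54/81) → |grid| = 486
step 2: project along y, AND mask (55/81) → |grid| = 331

331 voxels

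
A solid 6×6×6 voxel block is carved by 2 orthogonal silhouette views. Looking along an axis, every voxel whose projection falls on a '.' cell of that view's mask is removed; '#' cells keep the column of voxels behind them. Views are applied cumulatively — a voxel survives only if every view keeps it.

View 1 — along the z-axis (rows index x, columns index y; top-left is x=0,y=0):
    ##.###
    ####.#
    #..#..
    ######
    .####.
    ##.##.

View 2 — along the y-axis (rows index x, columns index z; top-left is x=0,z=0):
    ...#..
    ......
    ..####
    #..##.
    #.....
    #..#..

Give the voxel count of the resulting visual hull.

start: 6×6×6 = 216 voxels
after view 1 [z-axis, 26 of 36 cells solid] → remaining = 156
after view 2 [y-axis, 11 of 36 cells solid] → remaining = 43

|visual hull| = 43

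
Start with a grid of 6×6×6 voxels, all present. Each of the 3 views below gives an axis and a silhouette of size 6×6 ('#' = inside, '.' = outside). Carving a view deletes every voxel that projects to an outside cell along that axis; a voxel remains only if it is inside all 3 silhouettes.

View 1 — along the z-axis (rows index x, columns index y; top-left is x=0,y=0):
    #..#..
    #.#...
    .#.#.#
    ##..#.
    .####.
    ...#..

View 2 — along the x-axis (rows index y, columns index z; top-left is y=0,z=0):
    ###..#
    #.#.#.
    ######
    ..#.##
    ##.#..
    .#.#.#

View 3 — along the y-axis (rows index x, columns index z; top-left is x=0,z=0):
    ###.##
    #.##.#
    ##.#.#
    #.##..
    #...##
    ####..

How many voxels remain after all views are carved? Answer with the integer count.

remaining voxels: 34

before carving: 216 voxels (6×6×6)
[1] z-view keeps 15 columns → grid now 90
[2] x-view keeps 22 columns → grid now 54
[3] y-view keeps 23 columns → grid now 34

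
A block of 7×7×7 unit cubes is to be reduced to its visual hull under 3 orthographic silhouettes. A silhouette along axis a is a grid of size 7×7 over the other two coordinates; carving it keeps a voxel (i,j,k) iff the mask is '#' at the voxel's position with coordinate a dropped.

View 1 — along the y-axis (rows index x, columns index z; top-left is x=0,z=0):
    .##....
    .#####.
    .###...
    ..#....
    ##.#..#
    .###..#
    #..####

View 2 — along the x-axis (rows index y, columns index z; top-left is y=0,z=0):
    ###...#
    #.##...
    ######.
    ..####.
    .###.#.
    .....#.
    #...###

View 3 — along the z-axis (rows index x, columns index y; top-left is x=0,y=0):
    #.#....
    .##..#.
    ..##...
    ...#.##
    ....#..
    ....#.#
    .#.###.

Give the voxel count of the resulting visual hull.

start: 7×7×7 = 343 voxels
[1] y-view keeps 24 columns → grid now 168
[2] x-view keeps 26 columns → grid now 90
[3] z-view keeps 17 columns → grid now 32

remaining voxels: 32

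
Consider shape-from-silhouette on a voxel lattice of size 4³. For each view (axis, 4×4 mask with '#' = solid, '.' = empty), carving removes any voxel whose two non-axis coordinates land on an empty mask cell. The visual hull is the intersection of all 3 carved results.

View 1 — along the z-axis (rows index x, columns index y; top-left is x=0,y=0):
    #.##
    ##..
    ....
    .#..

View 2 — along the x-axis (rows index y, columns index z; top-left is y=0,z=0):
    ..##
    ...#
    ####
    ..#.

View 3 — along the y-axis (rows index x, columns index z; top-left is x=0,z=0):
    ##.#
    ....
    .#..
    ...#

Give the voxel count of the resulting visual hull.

remaining voxels: 5

full grid |V| = 64
[1] z-view keeps 6 columns → grid now 24
[2] x-view keeps 8 columns → grid now 11
[3] y-view keeps 5 columns → grid now 5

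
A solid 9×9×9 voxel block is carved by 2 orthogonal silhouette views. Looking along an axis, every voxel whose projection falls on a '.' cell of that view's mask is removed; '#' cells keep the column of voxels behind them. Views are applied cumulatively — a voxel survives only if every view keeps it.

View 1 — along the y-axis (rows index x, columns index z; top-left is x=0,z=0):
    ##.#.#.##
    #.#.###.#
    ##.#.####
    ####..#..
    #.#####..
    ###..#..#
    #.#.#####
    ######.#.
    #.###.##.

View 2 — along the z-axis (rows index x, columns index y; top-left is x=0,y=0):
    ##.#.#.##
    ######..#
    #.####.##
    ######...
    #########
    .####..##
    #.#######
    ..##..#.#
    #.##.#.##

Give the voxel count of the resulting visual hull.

|visual hull| = 361

initial block: 9^3 = 729
V1 y: intersect with XZ mask (55 set) -- 495 left
V2 z: intersect with XY mask (59 set) -- 361 left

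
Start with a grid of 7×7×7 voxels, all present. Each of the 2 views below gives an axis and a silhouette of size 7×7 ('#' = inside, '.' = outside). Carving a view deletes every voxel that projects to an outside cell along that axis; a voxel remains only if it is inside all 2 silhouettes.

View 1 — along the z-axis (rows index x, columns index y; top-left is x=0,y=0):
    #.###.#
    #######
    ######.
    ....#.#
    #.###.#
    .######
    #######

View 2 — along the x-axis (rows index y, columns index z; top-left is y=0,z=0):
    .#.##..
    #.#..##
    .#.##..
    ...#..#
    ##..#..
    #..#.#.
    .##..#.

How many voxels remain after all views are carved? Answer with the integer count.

remaining voxels: 112

full grid |V| = 343
after view 1 [z-axis, 38 of 49 cells solid] → remaining = 266
after view 2 [x-axis, 21 of 49 cells solid] → remaining = 112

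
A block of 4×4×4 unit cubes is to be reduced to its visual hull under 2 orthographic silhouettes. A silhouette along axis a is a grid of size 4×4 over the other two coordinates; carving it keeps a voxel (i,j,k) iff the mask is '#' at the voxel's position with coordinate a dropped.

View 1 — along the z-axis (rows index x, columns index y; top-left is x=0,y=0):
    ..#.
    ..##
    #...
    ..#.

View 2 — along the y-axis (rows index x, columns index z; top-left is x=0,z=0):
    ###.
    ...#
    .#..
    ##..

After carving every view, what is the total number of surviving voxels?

voxel count = 8

initial block: 4^3 = 64
[1] z-view keeps 5 columns → grid now 20
[2] y-view keeps 7 columns → grid now 8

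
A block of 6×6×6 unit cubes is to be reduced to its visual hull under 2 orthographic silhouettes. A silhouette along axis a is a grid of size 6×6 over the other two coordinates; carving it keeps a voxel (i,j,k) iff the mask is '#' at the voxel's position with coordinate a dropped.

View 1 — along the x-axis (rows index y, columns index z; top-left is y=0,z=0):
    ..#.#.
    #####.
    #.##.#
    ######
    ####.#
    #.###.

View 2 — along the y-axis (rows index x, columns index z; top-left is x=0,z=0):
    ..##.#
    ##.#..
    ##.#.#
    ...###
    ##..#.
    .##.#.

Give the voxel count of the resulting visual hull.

before carving: 216 voxels (6×6×6)
  1. axis=0 (YZ plane), |mask|=26  ⇒  voxels=156
  2. axis=1 (XZ plane), |mask|=19  ⇒  voxels=80

80 voxels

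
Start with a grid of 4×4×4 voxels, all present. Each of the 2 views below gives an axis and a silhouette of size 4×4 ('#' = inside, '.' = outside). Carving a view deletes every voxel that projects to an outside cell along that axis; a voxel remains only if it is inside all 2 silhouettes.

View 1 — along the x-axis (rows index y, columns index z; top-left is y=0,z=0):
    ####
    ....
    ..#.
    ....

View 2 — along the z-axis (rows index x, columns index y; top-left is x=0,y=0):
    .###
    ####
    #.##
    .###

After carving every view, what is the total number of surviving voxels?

voxel count = 12

full grid |V| = 64
step 1: project along x, AND mask (5/16) → |grid| = 20
step 2: project along z, AND mask (13/16) → |grid| = 12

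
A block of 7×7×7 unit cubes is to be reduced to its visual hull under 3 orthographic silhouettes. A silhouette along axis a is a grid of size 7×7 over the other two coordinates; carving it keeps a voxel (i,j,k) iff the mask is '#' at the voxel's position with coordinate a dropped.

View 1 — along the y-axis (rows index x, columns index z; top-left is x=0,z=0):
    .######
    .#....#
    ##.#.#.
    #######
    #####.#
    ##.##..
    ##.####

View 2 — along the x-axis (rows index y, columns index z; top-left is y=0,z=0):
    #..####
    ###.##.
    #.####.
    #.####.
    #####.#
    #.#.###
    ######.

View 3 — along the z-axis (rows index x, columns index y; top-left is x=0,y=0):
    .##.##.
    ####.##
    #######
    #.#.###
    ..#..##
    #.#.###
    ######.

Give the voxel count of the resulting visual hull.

start: 7×7×7 = 343 voxels
carve view 1 (along y, XZ-mask fill 35/49): 245 voxels remain
carve view 2 (along x, YZ-mask fill 37/49): 178 voxels remain
carve view 3 (along z, XY-mask fill 36/49): 124 voxels remain

remaining voxels: 124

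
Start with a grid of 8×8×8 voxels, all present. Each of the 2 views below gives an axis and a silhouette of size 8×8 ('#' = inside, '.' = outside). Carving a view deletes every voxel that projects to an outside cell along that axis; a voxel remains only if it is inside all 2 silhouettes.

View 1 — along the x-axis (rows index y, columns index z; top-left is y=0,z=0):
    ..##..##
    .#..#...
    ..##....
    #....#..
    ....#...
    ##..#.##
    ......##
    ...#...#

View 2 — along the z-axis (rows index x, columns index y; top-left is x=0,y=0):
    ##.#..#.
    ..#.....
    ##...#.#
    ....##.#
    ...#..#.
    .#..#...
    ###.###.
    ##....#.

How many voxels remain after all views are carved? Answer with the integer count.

64 voxels

full grid |V| = 512
carve view 1 (along x, YZ-mask fill 20/64): 160 voxels remain
carve view 2 (along z, XY-mask fill 25/64): 64 voxels remain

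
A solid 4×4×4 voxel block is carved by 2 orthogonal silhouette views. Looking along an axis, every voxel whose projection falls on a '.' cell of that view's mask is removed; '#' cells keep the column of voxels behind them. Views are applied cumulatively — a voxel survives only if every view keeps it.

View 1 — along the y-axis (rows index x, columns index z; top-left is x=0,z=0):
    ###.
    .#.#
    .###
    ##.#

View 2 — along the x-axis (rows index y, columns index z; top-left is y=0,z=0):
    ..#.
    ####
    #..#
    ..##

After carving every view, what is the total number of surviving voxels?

remaining voxels: 23

full grid |V| = 64
  1. axis=1 (XZ plane), |mask|=11  ⇒  voxels=44
  2. axis=0 (YZ plane), |mask|=9  ⇒  voxels=23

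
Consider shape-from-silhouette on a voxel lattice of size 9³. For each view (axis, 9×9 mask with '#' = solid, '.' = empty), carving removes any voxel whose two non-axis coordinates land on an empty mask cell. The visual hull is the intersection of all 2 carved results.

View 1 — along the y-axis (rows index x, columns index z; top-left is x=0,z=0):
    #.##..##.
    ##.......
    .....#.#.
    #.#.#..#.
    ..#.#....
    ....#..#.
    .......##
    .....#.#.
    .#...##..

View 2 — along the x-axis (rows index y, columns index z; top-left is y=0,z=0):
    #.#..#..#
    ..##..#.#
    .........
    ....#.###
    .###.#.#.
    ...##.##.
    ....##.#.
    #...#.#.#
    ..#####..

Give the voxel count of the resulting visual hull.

voxel count = 89

start: 9×9×9 = 729 voxels
after view 1 [y-axis, 24 of 81 cells solid] → remaining = 216
after view 2 [x-axis, 33 of 81 cells solid] → remaining = 89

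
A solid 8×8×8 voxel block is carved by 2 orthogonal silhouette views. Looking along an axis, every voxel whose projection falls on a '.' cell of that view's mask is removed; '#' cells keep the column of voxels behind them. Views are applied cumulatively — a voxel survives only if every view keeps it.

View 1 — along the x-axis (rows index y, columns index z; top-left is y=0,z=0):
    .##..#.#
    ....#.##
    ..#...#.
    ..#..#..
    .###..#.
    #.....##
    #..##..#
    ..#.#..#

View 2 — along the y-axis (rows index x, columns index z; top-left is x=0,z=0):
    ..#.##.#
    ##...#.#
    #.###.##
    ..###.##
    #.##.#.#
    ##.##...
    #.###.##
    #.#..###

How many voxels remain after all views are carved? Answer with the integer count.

remaining voxels: 130

initial block: 8^3 = 512
step 1: project along x, AND mask (25/64) → |grid| = 200
step 2: project along y, AND mask (39/64) → |grid| = 130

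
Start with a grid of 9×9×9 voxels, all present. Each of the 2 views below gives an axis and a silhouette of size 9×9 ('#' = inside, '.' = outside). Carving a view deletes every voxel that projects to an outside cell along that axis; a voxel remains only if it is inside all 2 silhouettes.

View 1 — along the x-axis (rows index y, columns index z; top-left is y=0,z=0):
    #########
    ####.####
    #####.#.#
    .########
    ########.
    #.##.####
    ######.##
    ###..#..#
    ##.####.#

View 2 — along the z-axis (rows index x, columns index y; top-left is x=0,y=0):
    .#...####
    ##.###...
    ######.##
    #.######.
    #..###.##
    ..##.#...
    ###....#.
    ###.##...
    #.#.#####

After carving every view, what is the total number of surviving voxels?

initial block: 9^3 = 729
[1] x-view keeps 67 columns → grid now 603
[2] z-view keeps 50 columns → grid now 371

voxel count = 371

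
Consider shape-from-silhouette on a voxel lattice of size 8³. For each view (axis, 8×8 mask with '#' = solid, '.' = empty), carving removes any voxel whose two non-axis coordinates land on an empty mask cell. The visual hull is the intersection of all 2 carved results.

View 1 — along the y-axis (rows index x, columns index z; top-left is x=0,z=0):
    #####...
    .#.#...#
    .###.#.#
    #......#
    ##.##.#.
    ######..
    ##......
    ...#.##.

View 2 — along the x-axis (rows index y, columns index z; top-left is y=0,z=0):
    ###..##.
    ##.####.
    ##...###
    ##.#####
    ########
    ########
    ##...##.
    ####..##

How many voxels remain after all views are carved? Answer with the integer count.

initial block: 8^3 = 512
carve view 1 (along y, XZ-mask fill 31/64): 248 voxels remain
carve view 2 (along x, YZ-mask fill 49/64): 194 voxels remain

voxel count = 194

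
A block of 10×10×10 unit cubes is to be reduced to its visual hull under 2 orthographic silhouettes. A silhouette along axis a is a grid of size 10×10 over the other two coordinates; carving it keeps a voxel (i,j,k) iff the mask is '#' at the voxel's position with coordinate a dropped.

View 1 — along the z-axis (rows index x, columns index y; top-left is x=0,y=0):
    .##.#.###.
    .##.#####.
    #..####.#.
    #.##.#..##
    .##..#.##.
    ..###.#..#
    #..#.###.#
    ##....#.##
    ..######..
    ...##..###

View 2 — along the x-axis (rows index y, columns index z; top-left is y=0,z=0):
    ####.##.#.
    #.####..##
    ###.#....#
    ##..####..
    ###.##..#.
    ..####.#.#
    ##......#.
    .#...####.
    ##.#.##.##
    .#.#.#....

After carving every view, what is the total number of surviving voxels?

initial block: 10^3 = 1000
after view 1 [z-axis, 57 of 100 cells solid] → remaining = 570
after view 2 [x-axis, 55 of 100 cells solid] → remaining = 309

remaining voxels: 309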